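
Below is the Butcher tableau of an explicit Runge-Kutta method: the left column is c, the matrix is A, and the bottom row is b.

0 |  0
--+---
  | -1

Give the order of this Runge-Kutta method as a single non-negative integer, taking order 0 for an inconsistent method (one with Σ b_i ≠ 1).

b = (-1)
c = (0)
Σ b_i: (-1)·1 = -1 ≠ 1 ⇒ order 0.

0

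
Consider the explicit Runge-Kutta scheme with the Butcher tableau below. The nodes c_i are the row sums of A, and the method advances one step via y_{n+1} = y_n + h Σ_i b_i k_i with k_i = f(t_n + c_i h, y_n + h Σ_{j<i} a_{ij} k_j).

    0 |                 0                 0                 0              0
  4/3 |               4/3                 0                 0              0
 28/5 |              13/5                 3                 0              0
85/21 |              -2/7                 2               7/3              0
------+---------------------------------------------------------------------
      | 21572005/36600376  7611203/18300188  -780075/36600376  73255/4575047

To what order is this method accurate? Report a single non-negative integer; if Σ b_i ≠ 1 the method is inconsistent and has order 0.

b = (21572005/36600376, 7611203/18300188, -780075/36600376, 73255/4575047)
c = (0, 4/3, 28/5, 85/21)
Ac = (0, 0, 4, 236/15)
Σ b_i: 21572005/36600376·1 + 7611203/18300188·1 + (-780075/36600376)·1 + 73255/4575047·1 = 1 ✓
b·c: 7611203/18300188·4/3 + (-780075/36600376)·28/5 + 73255/4575047·85/21 = 1/2 ✓
b·c²: 7611203/18300188·16/9 + (-780075/36600376)·784/25 + 73255/4575047·7225/441 = 1/3 ✓
b·Ac: (-780075/36600376)·4 + 73255/4575047·236/15 = 1/6 ✓
b·c³: 7611203/18300188·64/27 + (-780075/36600376)·21952/125 + 73255/4575047·614125/9261 = -814390777/480379935 ≠ 1/4 ⇒ order 3.
b·(c∘Ac): (-780075/36600376)·112/5 + 73255/4575047·4012/63 = 22327690/41175423 ≠ 1/8
b·Ac²: (-780075/36600376)·16/3 + 73255/4575047·17264/225 = 229532614/205877115 ≠ 1/12
b·A²c: 73255/4575047·28/3 = 2051140/13725141 ≠ 1/24

3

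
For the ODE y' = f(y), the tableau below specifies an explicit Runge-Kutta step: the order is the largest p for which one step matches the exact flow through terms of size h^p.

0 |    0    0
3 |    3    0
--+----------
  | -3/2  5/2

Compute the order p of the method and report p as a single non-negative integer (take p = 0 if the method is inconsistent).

b = (-3/2, 5/2)
c = (0, 3)
Σ b_i: (-3/2)·1 + 5/2·1 = 1 ✓
b·c: 5/2·3 = 15/2 ≠ 1/2 ⇒ order 1.

1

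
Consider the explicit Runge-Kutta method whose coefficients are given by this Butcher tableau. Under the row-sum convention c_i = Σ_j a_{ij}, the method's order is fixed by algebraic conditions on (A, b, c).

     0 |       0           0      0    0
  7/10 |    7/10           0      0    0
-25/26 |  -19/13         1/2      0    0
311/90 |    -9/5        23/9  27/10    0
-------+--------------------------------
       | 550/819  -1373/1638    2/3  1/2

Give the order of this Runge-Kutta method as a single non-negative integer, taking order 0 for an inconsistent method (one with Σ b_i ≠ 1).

2

b = (550/819, -1373/1638, 2/3, 1/2)
c = (0, 7/10, -25/26, 311/90)
Ac = (0, 0, 7/20, -1889/2340)
Σ b_i: 550/819·1 + (-1373/1638)·1 + 2/3·1 + 1/2·1 = 1 ✓
b·c: (-1373/1638)·7/10 + 2/3·(-25/26) + 1/2·311/90 = 1/2 ✓
b·c²: (-1373/1638)·49/100 + 2/3·625/676 + 1/2·96721/8100 = 8454431/1368900 ≠ 1/3 ⇒ order 2.
b·Ac: 2/3·7/20 + 1/2·(-1889/2340) = -797/4680 ≠ 1/6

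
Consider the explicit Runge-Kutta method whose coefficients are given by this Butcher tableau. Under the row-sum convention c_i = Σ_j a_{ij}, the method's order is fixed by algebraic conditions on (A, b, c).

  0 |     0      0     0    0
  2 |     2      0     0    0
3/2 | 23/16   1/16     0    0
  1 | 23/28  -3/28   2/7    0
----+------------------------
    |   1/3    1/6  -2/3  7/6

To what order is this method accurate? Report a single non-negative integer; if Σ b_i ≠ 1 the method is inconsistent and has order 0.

4

b = (1/3, 1/6, -2/3, 7/6)
c = (0, 2, 3/2, 1)
Ac = (0, 0, 1/8, 3/14)
Σ b_i: 1/3·1 + 1/6·1 + (-2/3)·1 + 7/6·1 = 1 ✓
b·c: 1/6·2 + (-2/3)·3/2 + 7/6·1 = 1/2 ✓
b·c²: 1/6·4 + (-2/3)·9/4 + 7/6·1 = 1/3 ✓
b·Ac: (-2/3)·1/8 + 7/6·3/14 = 1/6 ✓
b·c³: 1/6·8 + (-2/3)·27/8 + 7/6·1 = 1/4 ✓
b·(c∘Ac): (-2/3)·3/16 + 7/6·3/14 = 1/8 ✓
b·Ac²: (-2/3)·1/4 + 7/6·3/14 = 1/12 ✓
b·A²c: 7/6·1/28 = 1/24 ✓; 4 stages ⇒ order 4.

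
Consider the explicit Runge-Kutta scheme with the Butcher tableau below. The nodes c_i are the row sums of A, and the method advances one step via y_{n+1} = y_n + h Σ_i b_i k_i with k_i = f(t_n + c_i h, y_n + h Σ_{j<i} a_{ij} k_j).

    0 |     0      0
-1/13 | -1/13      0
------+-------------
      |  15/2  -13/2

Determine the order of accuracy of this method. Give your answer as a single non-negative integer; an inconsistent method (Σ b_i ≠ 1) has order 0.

2

b = (15/2, -13/2)
c = (0, -1/13)
Σ b_i: 15/2·1 + (-13/2)·1 = 1 ✓
b·c: (-13/2)·(-1/13) = 1/2 ✓; 2 stages ⇒ order 2.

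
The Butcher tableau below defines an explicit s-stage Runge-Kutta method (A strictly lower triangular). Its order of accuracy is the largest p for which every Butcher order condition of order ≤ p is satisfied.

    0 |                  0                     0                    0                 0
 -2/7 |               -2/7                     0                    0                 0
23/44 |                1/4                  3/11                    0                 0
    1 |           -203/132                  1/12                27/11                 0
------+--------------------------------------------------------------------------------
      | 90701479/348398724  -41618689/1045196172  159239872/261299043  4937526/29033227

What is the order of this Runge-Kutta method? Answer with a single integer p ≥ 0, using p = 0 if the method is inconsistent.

3

b = (90701479/348398724, -41618689/1045196172, 159239872/261299043, 4937526/29033227)
c = (0, -2/7, 23/44, 1)
Ac = (0, 0, -6/77, 12799/10164)
Σ b_i: 90701479/348398724·1 + (-41618689/1045196172)·1 + 159239872/261299043·1 + 4937526/29033227·1 = 1 ✓
b·c: (-41618689/1045196172)·(-2/7) + 159239872/261299043·23/44 + 4937526/29033227·1 = 1/2 ✓
b·c²: (-41618689/1045196172)·4/49 + 159239872/261299043·529/1936 + 4937526/29033227·1 = 1/3 ✓
b·Ac: 159239872/261299043·(-6/77) + 4937526/29033227·12799/10164 = 1/6 ✓
b·c³: (-41618689/1045196172)·(-8/343) + 159239872/261299043·12167/85184 + 4937526/29033227·1 = 1730573869/6706675437 ≠ 1/4 ⇒ order 3.
b·(c∘Ac): 159239872/261299043·(-69/1694) + 4937526/29033227·12799/10164 = 32981323/174199362 ≠ 1/8
b·Ac²: 159239872/261299043·12/539 + 4937526/29033227·2120897/3130512 = 6909762485/53653403496 ≠ 1/12
b·A²c: 4937526/29033227·(-162/847) = -6610572/203232589 ≠ 1/24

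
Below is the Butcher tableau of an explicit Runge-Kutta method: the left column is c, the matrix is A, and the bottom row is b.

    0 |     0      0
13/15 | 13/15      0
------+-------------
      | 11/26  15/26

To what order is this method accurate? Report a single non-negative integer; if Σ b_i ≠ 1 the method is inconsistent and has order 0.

2

b = (11/26, 15/26)
c = (0, 13/15)
Σ b_i: 11/26·1 + 15/26·1 = 1 ✓
b·c: 15/26·13/15 = 1/2 ✓; 2 stages ⇒ order 2.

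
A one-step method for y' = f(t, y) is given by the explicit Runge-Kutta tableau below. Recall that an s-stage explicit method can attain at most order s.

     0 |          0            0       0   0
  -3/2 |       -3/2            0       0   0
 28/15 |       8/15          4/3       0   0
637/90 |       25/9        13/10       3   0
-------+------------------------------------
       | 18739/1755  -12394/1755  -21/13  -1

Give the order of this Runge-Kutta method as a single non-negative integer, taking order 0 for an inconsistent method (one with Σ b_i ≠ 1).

b = (18739/1755, -12394/1755, -21/13, -1)
c = (0, -3/2, 28/15, 637/90)
Ac = (0, 0, -2, 73/20)
Σ b_i: 18739/1755·1 + (-12394/1755)·1 + (-21/13)·1 + (-1)·1 = 1 ✓
b·c: (-12394/1755)·(-3/2) + (-21/13)·28/15 + (-1)·637/90 = 1/2 ✓
b·c²: (-12394/1755)·9/4 + (-21/13)·784/225 + (-1)·405769/8100 = -7540891/105300 ≠ 1/3 ⇒ order 2.
b·Ac: (-21/13)·(-2) + (-1)·73/20 = -109/260 ≠ 1/6

2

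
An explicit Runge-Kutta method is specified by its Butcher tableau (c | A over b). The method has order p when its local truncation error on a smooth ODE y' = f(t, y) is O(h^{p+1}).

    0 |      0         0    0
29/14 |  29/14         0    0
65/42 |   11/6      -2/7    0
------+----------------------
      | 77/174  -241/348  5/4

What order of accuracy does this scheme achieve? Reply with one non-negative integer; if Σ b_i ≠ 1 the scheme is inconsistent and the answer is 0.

2

b = (77/174, -241/348, 5/4)
c = (0, 29/14, 65/42)
Ac = (0, 0, -29/49)
Σ b_i: 77/174·1 + (-241/348)·1 + 5/4·1 = 1 ✓
b·c: (-241/348)·29/14 + 5/4·65/42 = 1/2 ✓
b·c²: (-241/348)·841/196 + 5/4·4225/1764 = 79/3528 ≠ 1/3 ⇒ order 2.
b·Ac: 5/4·(-29/49) = -145/196 ≠ 1/6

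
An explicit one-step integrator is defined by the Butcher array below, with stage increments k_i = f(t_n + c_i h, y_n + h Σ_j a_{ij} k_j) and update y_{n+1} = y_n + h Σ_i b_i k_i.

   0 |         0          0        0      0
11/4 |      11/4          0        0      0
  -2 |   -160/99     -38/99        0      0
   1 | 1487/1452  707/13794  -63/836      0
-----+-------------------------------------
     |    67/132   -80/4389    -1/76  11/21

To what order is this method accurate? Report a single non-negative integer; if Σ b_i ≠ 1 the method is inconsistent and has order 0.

4

b = (67/132, -80/4389, -1/76, 11/21)
c = (0, 11/4, -2, 1)
Ac = (0, 0, -19/18, 7/24)
Σ b_i: 67/132·1 + (-80/4389)·1 + (-1/76)·1 + 11/21·1 = 1 ✓
b·c: (-80/4389)·11/4 + (-1/76)·(-2) + 11/21·1 = 1/2 ✓
b·c²: (-80/4389)·121/16 + (-1/76)·4 + 11/21·1 = 1/3 ✓
b·Ac: (-1/76)·(-19/18) + 11/21·7/24 = 1/6 ✓
b·c³: (-80/4389)·1331/64 + (-1/76)·(-8) + 11/21·1 = 1/4 ✓
b·(c∘Ac): (-1/76)·19/9 + 11/21·7/24 = 1/8 ✓
b·Ac²: (-1/76)·(-209/72) + 11/21·91/1056 = 1/12 ✓
b·A²c: 11/21·7/88 = 1/24 ✓; 4 stages ⇒ order 4.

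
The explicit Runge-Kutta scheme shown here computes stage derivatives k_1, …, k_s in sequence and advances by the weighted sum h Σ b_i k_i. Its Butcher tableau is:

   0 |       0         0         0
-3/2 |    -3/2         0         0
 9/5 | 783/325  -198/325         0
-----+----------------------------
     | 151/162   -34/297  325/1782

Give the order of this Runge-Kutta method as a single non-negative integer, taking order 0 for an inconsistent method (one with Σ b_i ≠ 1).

b = (151/162, -34/297, 325/1782)
c = (0, -3/2, 9/5)
Ac = (0, 0, 297/325)
Σ b_i: 151/162·1 + (-34/297)·1 + 325/1782·1 = 1 ✓
b·c: (-34/297)·(-3/2) + 325/1782·9/5 = 1/2 ✓
b·c²: (-34/297)·9/4 + 325/1782·81/25 = 1/3 ✓
b·Ac: 325/1782·297/325 = 1/6 ✓; 3 stages ⇒ order 3.

3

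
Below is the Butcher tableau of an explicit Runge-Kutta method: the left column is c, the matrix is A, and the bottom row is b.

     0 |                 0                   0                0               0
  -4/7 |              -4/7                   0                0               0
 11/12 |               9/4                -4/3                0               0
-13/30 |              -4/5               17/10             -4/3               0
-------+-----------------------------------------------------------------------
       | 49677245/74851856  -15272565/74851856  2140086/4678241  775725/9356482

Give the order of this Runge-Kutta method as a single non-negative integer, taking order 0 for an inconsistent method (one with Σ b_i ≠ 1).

3

b = (49677245/74851856, -15272565/74851856, 2140086/4678241, 775725/9356482)
c = (0, -4/7, 11/12, -13/30)
Ac = (0, 0, 16/21, -691/315)
Σ b_i: 49677245/74851856·1 + (-15272565/74851856)·1 + 2140086/4678241·1 + 775725/9356482·1 = 1 ✓
b·c: (-15272565/74851856)·(-4/7) + 2140086/4678241·11/12 + 775725/9356482·(-13/30) = 1/2 ✓
b·c²: (-15272565/74851856)·16/49 + 2140086/4678241·121/144 + 775725/9356482·169/900 = 1/3 ✓
b·Ac: 2140086/4678241·16/21 + 775725/9356482·(-691/315) = 1/6 ✓
b·c³: (-15272565/74851856)·(-64/343) + 2140086/4678241·1331/1728 + 775725/9356482·(-2197/27000) = 18093159991/47156669280 ≠ 1/4 ⇒ order 3.
b·(c∘Ac): 2140086/4678241·44/63 + 775725/9356482·8983/9450 = 469566305/1178916732 ≠ 1/8
b·Ac²: 2140086/4678241·(-64/147) + 775725/9356482·(-14957/26460) = -580096193/2357833464 ≠ 1/12
b·A²c: 775725/9356482·(-64/63) = -8274400/98243061 ≠ 1/24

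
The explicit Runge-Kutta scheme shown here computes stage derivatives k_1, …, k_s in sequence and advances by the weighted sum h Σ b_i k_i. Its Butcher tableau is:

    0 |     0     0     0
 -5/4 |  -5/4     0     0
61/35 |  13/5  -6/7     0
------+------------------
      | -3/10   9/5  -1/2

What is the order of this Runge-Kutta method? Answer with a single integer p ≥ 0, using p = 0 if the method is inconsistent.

1

b = (-3/10, 9/5, -1/2)
c = (0, -5/4, 61/35)
Ac = (0, 0, 15/14)
Σ b_i: (-3/10)·1 + 9/5·1 + (-1/2)·1 = 1 ✓
b·c: 9/5·(-5/4) + (-1/2)·61/35 = -437/140 ≠ 1/2 ⇒ order 1.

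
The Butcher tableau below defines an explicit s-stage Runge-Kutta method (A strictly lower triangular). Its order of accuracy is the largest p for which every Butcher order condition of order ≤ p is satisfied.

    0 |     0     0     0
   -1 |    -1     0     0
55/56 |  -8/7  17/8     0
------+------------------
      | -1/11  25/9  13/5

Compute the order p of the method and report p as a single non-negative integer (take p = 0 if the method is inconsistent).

b = (-1/11, 25/9, 13/5)
c = (0, -1, 55/56)
Ac = (0, 0, -17/8)
Σ b_i: (-1/11)·1 + 25/9·1 + 13/5·1 = 2617/495 ≠ 1 ⇒ order 0.

0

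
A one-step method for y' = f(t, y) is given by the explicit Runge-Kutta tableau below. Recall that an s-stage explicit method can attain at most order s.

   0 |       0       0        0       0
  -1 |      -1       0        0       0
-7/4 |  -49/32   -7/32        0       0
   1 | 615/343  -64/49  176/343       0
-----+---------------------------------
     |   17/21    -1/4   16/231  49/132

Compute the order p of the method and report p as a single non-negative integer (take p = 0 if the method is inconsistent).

4

b = (17/21, -1/4, 16/231, 49/132)
c = (0, -1, -7/4, 1)
Ac = (0, 0, 7/32, 20/49)
Σ b_i: 17/21·1 + (-1/4)·1 + 16/231·1 + 49/132·1 = 1 ✓
b·c: (-1/4)·(-1) + 16/231·(-7/4) + 49/132·1 = 1/2 ✓
b·c²: (-1/4)·1 + 16/231·49/16 + 49/132·1 = 1/3 ✓
b·Ac: 16/231·7/32 + 49/132·20/49 = 1/6 ✓
b·c³: (-1/4)·(-1) + 16/231·(-343/64) + 49/132·1 = 1/4 ✓
b·(c∘Ac): 16/231·(-49/128) + 49/132·20/49 = 1/8 ✓
b·Ac²: 16/231·(-7/32) + 49/132·13/49 = 1/12 ✓
b·A²c: 49/132·11/98 = 1/24 ✓; 4 stages ⇒ order 4.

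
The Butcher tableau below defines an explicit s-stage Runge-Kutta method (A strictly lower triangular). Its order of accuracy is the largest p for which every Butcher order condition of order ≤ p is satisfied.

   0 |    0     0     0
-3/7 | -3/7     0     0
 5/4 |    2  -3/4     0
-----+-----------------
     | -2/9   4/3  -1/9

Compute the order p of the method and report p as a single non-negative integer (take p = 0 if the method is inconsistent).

1

b = (-2/9, 4/3, -1/9)
c = (0, -3/7, 5/4)
Ac = (0, 0, 9/28)
Σ b_i: (-2/9)·1 + 4/3·1 + (-1/9)·1 = 1 ✓
b·c: 4/3·(-3/7) + (-1/9)·5/4 = -179/252 ≠ 1/2 ⇒ order 1.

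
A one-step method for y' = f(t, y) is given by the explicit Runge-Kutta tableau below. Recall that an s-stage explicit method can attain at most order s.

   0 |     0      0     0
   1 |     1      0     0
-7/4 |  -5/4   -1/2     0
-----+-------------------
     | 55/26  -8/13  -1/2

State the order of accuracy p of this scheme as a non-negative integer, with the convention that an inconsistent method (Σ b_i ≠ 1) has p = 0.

1

b = (55/26, -8/13, -1/2)
c = (0, 1, -7/4)
Ac = (0, 0, -1/2)
Σ b_i: 55/26·1 + (-8/13)·1 + (-1/2)·1 = 1 ✓
b·c: (-8/13)·1 + (-1/2)·(-7/4) = 27/104 ≠ 1/2 ⇒ order 1.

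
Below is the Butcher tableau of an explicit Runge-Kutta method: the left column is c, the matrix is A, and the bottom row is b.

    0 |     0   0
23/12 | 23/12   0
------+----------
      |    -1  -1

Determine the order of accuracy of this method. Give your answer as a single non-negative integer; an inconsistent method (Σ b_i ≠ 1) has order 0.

b = (-1, -1)
c = (0, 23/12)
Σ b_i: (-1)·1 + (-1)·1 = -2 ≠ 1 ⇒ order 0.

0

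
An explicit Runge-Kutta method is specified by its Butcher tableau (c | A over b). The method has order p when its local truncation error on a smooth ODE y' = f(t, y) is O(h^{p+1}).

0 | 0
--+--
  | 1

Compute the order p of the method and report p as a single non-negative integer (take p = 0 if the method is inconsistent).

1

b = (1)
c = (0)
Σ b_i: 1·1 = 1 ✓; 1 stage ⇒ order 1.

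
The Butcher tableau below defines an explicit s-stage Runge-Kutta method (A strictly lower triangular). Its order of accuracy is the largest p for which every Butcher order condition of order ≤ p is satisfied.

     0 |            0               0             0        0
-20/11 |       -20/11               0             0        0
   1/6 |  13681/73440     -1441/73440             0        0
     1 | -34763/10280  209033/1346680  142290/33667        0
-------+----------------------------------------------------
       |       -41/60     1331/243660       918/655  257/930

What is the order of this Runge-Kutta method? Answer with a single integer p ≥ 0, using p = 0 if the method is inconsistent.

b = (-41/60, 1331/243660, 918/655, 257/930)
c = (0, -20/11, 1/6, 1)
Ac = (0, 0, 131/3672, 217/514)
Σ b_i: (-41/60)·1 + 1331/243660·1 + 918/655·1 + 257/930·1 = 1 ✓
b·c: 1331/243660·(-20/11) + 918/655·1/6 + 257/930·1 = 1/2 ✓
b·c²: 1331/243660·400/121 + 918/655·1/36 + 257/930·1 = 1/3 ✓
b·Ac: 918/655·131/3672 + 257/930·217/514 = 1/6 ✓
b·c³: 1331/243660·(-8000/1331) + 918/655·1/216 + 257/930·1 = 1/4 ✓
b·(c∘Ac): 918/655·131/22032 + 257/930·217/514 = 1/8 ✓
b·Ac²: 918/655·(-655/10098) + 257/930·3565/5654 = 1/12 ✓
b·A²c: 257/930·155/1028 = 1/24 ✓; 4 stages ⇒ order 4.

4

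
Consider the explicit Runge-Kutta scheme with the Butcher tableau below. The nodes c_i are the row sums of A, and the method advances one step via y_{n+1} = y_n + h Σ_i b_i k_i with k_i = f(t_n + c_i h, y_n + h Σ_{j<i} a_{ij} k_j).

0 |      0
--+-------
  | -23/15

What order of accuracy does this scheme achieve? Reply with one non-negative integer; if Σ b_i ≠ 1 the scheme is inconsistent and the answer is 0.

0

b = (-23/15)
c = (0)
Σ b_i: (-23/15)·1 = -23/15 ≠ 1 ⇒ order 0.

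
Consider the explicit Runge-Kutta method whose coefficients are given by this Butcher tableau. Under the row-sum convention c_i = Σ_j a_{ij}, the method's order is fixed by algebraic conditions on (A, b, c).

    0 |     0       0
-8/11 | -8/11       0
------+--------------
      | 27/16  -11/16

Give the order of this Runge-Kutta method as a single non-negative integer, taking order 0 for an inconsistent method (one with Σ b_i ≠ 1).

2

b = (27/16, -11/16)
c = (0, -8/11)
Σ b_i: 27/16·1 + (-11/16)·1 = 1 ✓
b·c: (-11/16)·(-8/11) = 1/2 ✓; 2 stages ⇒ order 2.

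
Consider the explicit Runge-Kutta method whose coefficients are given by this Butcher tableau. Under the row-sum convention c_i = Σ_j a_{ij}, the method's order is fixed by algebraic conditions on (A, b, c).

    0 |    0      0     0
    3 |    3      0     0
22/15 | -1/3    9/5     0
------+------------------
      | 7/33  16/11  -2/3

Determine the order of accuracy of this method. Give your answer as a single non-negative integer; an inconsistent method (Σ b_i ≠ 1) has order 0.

1

b = (7/33, 16/11, -2/3)
c = (0, 3, 22/15)
Ac = (0, 0, 27/5)
Σ b_i: 7/33·1 + 16/11·1 + (-2/3)·1 = 1 ✓
b·c: 16/11·3 + (-2/3)·22/15 = 1676/495 ≠ 1/2 ⇒ order 1.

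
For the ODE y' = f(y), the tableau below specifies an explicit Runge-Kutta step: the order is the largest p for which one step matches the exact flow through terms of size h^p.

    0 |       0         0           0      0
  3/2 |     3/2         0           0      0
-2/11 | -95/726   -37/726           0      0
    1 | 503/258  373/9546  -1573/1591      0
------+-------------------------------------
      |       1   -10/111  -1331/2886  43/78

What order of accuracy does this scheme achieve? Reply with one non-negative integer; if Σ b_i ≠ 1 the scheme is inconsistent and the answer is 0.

b = (1, -10/111, -1331/2886, 43/78)
c = (0, 3/2, -2/11, 1)
Ac = (0, 0, -37/484, 41/172)
Σ b_i: 1·1 + (-10/111)·1 + (-1331/2886)·1 + 43/78·1 = 1 ✓
b·c: (-10/111)·3/2 + (-1331/2886)·(-2/11) + 43/78·1 = 1/2 ✓
b·c²: (-10/111)·9/4 + (-1331/2886)·4/121 + 43/78·1 = 1/3 ✓
b·Ac: (-1331/2886)·(-37/484) + 43/78·41/172 = 1/6 ✓
b·c³: (-10/111)·27/8 + (-1331/2886)·(-8/1331) + 43/78·1 = 1/4 ✓
b·(c∘Ac): (-1331/2886)·37/2662 + 43/78·41/172 = 1/8 ✓
b·Ac²: (-1331/2886)·(-111/968) + 43/78·19/344 = 1/12 ✓
b·A²c: 43/78·13/172 = 1/24 ✓; 4 stages ⇒ order 4.

4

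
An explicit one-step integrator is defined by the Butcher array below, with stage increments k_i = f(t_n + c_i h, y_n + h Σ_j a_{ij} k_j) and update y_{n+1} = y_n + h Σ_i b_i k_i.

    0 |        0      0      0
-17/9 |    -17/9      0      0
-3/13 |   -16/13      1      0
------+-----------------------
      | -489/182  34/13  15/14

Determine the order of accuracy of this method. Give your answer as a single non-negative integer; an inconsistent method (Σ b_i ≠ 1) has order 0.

1

b = (-489/182, 34/13, 15/14)
c = (0, -17/9, -3/13)
Ac = (0, 0, -17/9)
Σ b_i: (-489/182)·1 + 34/13·1 + 15/14·1 = 1 ✓
b·c: 34/13·(-17/9) + 15/14·(-3/13) = -8497/1638 ≠ 1/2 ⇒ order 1.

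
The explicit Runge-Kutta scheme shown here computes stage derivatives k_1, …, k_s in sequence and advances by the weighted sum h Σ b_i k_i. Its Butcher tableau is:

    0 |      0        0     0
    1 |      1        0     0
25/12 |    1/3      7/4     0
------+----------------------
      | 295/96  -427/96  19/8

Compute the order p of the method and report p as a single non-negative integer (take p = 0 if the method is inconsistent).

b = (295/96, -427/96, 19/8)
c = (0, 1, 25/12)
Ac = (0, 0, 7/4)
Σ b_i: 295/96·1 + (-427/96)·1 + 19/8·1 = 1 ✓
b·c: (-427/96)·1 + 19/8·25/12 = 1/2 ✓
b·c²: (-427/96)·1 + 19/8·625/144 = 6751/1152 ≠ 1/3 ⇒ order 2.
b·Ac: 19/8·7/4 = 133/32 ≠ 1/6

2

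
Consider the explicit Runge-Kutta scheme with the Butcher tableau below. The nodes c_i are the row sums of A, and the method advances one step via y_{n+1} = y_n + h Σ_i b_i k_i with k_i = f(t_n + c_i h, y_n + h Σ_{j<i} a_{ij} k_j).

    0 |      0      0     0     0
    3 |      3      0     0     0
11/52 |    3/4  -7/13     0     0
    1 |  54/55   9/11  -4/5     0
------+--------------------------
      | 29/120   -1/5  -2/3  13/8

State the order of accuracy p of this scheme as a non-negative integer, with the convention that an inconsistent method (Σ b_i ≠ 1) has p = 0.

b = (29/120, -1/5, -2/3, 13/8)
c = (0, 3, 11/52, 1)
Ac = (0, 0, -21/13, 1634/715)
Σ b_i: 29/120·1 + (-1/5)·1 + (-2/3)·1 + 13/8·1 = 1 ✓
b·c: (-1/5)·3 + (-2/3)·11/52 + 13/8·1 = 1379/1560 ≠ 1/2 ⇒ order 1.

1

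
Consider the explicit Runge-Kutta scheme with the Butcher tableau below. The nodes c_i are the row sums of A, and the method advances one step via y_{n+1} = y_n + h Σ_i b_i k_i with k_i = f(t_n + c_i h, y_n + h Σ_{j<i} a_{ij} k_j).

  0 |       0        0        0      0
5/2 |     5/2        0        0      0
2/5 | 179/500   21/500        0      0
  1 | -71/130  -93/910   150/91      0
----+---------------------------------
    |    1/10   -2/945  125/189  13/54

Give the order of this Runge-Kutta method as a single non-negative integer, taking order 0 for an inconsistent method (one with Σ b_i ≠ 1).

4

b = (1/10, -2/945, 125/189, 13/54)
c = (0, 5/2, 2/5, 1)
Ac = (0, 0, 21/200, 21/52)
Σ b_i: 1/10·1 + (-2/945)·1 + 125/189·1 + 13/54·1 = 1 ✓
b·c: (-2/945)·5/2 + 125/189·2/5 + 13/54·1 = 1/2 ✓
b·c²: (-2/945)·25/4 + 125/189·4/25 + 13/54·1 = 1/3 ✓
b·Ac: 125/189·21/200 + 13/54·21/52 = 1/6 ✓
b·c³: (-2/945)·125/8 + 125/189·8/125 + 13/54·1 = 1/4 ✓
b·(c∘Ac): 125/189·21/500 + 13/54·21/52 = 1/8 ✓
b·Ac²: 125/189·21/80 + 13/54·(-3/8) = 1/12 ✓
b·A²c: 13/54·9/52 = 1/24 ✓; 4 stages ⇒ order 4.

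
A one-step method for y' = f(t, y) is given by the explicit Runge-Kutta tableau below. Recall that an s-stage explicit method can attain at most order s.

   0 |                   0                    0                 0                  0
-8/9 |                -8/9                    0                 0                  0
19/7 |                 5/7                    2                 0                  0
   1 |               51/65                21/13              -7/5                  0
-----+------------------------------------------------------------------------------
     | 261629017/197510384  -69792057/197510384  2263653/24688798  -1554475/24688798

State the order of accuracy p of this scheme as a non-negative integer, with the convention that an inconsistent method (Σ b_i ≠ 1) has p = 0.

b = (261629017/197510384, -69792057/197510384, 2263653/24688798, -1554475/24688798)
c = (0, -8/9, 19/7, 1)
Ac = (0, 0, -16/9, -1021/195)
Σ b_i: 261629017/197510384·1 + (-69792057/197510384)·1 + 2263653/24688798·1 + (-1554475/24688798)·1 = 1 ✓
b·c: (-69792057/197510384)·(-8/9) + 2263653/24688798·19/7 + (-1554475/24688798)·1 = 1/2 ✓
b·c²: (-69792057/197510384)·64/81 + 2263653/24688798·361/49 + (-1554475/24688798)·1 = 1/3 ✓
b·Ac: 2263653/24688798·(-16/9) + (-1554475/24688798)·(-1021/195) = 1/6 ✓
b·c³: (-69792057/197510384)·(-512/729) + 2263653/24688798·6859/343 + (-1554475/24688798)·1 = 4709798207/2333091411 ≠ 1/4 ⇒ order 3.
b·(c∘Ac): 2263653/24688798·(-304/63) + (-1554475/24688798)·(-1021/195) = -8351857/74066394 ≠ 1/8
b·Ac²: 2263653/24688798·128/81 + (-1554475/24688798)·(-111031/12285) = 3331384061/4666182822 ≠ 1/12
b·A²c: (-1554475/24688798)·112/45 = -17410120/111099591 ≠ 1/24

3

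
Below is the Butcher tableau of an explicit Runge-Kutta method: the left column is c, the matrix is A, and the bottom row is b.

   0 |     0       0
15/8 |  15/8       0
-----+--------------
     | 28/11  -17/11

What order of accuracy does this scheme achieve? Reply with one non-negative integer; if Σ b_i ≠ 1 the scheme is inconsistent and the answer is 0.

1

b = (28/11, -17/11)
c = (0, 15/8)
Σ b_i: 28/11·1 + (-17/11)·1 = 1 ✓
b·c: (-17/11)·15/8 = -255/88 ≠ 1/2 ⇒ order 1.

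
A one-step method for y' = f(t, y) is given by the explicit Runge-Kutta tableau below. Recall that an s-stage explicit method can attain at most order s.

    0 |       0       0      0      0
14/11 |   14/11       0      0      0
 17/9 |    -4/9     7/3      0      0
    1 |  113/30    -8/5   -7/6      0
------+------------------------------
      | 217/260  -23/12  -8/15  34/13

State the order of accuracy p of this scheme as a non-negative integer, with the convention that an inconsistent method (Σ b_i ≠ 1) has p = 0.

b = (217/260, -23/12, -8/15, 34/13)
c = (0, 14/11, 17/9, 1)
Ac = (0, 0, 98/33, -12593/2970)
Σ b_i: 217/260·1 + (-23/12)·1 + (-8/15)·1 + 34/13·1 = 1 ✓
b·c: (-23/12)·14/11 + (-8/15)·17/9 + 34/13·1 = -32101/38610 ≠ 1/2 ⇒ order 1.

1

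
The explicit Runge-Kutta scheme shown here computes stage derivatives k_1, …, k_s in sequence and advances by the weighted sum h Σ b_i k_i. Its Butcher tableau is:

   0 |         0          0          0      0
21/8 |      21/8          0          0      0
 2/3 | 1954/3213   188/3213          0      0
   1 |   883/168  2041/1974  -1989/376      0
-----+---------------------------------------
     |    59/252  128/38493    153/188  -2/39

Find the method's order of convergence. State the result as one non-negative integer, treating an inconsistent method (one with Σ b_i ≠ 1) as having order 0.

b = (59/252, 128/38493, 153/188, -2/39)
c = (0, 21/8, 2/3, 1)
Ac = (0, 0, 47/306, -13/16)
Σ b_i: 59/252·1 + 128/38493·1 + 153/188·1 + (-2/39)·1 = 1 ✓
b·c: 128/38493·21/8 + 153/188·2/3 + (-2/39)·1 = 1/2 ✓
b·c²: 128/38493·441/64 + 153/188·4/9 + (-2/39)·1 = 1/3 ✓
b·Ac: 153/188·47/306 + (-2/39)·(-13/16) = 1/6 ✓
b·c³: 128/38493·9261/512 + 153/188·8/27 + (-2/39)·1 = 1/4 ✓
b·(c∘Ac): 153/188·47/459 + (-2/39)·(-13/16) = 1/8 ✓
b·Ac²: 153/188·329/816 + (-2/39)·611/128 = 1/12 ✓
b·A²c: (-2/39)·(-13/16) = 1/24 ✓; 4 stages ⇒ order 4.

4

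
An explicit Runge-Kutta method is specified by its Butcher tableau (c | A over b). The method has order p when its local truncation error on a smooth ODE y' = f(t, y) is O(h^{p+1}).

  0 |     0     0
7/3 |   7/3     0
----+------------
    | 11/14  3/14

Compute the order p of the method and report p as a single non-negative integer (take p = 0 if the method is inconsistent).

2

b = (11/14, 3/14)
c = (0, 7/3)
Σ b_i: 11/14·1 + 3/14·1 = 1 ✓
b·c: 3/14·7/3 = 1/2 ✓; 2 stages ⇒ order 2.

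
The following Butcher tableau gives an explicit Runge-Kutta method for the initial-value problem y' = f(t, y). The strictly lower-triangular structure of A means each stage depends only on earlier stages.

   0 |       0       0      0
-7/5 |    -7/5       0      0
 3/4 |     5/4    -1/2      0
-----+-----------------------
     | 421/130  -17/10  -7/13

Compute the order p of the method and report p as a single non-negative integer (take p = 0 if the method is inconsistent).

1

b = (421/130, -17/10, -7/13)
c = (0, -7/5, 3/4)
Ac = (0, 0, 7/10)
Σ b_i: 421/130·1 + (-17/10)·1 + (-7/13)·1 = 1 ✓
b·c: (-17/10)·(-7/5) + (-7/13)·3/4 = 2569/1300 ≠ 1/2 ⇒ order 1.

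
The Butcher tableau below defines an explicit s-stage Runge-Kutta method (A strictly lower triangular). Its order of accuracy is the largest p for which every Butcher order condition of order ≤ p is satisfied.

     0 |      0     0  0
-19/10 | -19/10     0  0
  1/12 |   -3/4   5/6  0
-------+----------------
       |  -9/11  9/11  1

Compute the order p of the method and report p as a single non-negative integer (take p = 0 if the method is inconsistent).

b = (-9/11, 9/11, 1)
c = (0, -19/10, 1/12)
Ac = (0, 0, -19/12)
Σ b_i: (-9/11)·1 + 9/11·1 + 1·1 = 1 ✓
b·c: 9/11·(-19/10) + 1·1/12 = -971/660 ≠ 1/2 ⇒ order 1.

1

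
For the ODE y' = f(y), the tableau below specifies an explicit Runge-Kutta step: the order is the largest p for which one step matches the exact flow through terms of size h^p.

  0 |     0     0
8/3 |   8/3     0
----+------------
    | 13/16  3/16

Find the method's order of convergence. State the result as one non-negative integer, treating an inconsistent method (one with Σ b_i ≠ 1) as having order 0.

2

b = (13/16, 3/16)
c = (0, 8/3)
Σ b_i: 13/16·1 + 3/16·1 = 1 ✓
b·c: 3/16·8/3 = 1/2 ✓; 2 stages ⇒ order 2.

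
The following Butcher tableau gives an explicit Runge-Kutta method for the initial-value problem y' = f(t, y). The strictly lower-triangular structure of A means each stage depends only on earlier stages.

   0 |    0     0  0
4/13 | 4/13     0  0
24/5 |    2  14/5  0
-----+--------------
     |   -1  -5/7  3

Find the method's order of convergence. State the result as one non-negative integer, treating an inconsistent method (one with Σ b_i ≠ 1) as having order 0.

b = (-1, -5/7, 3)
c = (0, 4/13, 24/5)
Ac = (0, 0, 56/65)
Σ b_i: (-1)·1 + (-5/7)·1 + 3·1 = 9/7 ≠ 1 ⇒ order 0.

0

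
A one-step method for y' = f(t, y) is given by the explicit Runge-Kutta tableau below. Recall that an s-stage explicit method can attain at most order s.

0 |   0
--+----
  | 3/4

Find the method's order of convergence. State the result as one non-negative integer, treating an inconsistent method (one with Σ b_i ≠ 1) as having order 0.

b = (3/4)
c = (0)
Σ b_i: 3/4·1 = 3/4 ≠ 1 ⇒ order 0.

0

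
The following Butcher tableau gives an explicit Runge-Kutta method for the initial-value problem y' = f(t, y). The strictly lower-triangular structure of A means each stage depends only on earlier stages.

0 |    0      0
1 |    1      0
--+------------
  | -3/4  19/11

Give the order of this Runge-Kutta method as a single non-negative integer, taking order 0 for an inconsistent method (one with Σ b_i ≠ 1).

0

b = (-3/4, 19/11)
c = (0, 1)
Σ b_i: (-3/4)·1 + 19/11·1 = 43/44 ≠ 1 ⇒ order 0.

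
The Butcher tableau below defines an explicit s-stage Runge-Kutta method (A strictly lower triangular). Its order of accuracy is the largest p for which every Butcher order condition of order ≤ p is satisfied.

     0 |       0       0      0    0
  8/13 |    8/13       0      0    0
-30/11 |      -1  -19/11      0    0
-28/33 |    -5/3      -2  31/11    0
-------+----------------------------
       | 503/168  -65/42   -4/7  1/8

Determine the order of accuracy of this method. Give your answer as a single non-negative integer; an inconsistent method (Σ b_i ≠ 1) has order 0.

b = (503/168, -65/42, -4/7, 1/8)
c = (0, 8/13, -30/11, -28/33)
Ac = (0, 0, -152/143, -14026/1573)
Σ b_i: 503/168·1 + (-65/42)·1 + (-4/7)·1 + 1/8·1 = 1 ✓
b·c: (-65/42)·8/13 + (-4/7)·(-30/11) + 1/8·(-28/33) = 1/2 ✓
b·c²: (-65/42)·64/169 + (-4/7)·900/121 + 1/8·784/1089 = -470362/99099 ≠ 1/3 ⇒ order 2.
b·Ac: (-4/7)·(-152/143) + 1/8·(-14026/1573) = -22339/44044 ≠ 1/6

2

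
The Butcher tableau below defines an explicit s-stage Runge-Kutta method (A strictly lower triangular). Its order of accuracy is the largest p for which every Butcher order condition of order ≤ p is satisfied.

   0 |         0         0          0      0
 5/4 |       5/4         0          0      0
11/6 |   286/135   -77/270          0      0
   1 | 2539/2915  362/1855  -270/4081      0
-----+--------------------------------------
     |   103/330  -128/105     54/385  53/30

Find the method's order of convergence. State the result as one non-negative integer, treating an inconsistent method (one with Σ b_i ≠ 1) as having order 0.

4

b = (103/330, -128/105, 54/385, 53/30)
c = (0, 5/4, 11/6, 1)
Ac = (0, 0, -77/216, 13/106)
Σ b_i: 103/330·1 + (-128/105)·1 + 54/385·1 + 53/30·1 = 1 ✓
b·c: (-128/105)·5/4 + 54/385·11/6 + 53/30·1 = 1/2 ✓
b·c²: (-128/105)·25/16 + 54/385·121/36 + 53/30·1 = 1/3 ✓
b·Ac: 54/385·(-77/216) + 53/30·13/106 = 1/6 ✓
b·c³: (-128/105)·125/64 + 54/385·1331/216 + 53/30·1 = 1/4 ✓
b·(c∘Ac): 54/385·(-847/1296) + 53/30·13/106 = 1/8 ✓
b·Ac²: 54/385·(-385/864) + 53/30·35/424 = 1/12 ✓
b·A²c: 53/30·5/212 = 1/24 ✓; 4 stages ⇒ order 4.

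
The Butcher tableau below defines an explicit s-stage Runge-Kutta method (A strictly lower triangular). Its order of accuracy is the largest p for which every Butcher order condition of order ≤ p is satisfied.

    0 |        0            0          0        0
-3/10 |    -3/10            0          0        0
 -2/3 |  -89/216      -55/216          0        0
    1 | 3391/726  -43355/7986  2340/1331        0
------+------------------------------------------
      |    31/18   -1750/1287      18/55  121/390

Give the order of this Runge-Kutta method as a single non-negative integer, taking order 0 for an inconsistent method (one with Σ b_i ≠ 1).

4

b = (31/18, -1750/1287, 18/55, 121/390)
c = (0, -3/10, -2/3, 1)
Ac = (0, 0, 11/144, 221/484)
Σ b_i: 31/18·1 + (-1750/1287)·1 + 18/55·1 + 121/390·1 = 1 ✓
b·c: (-1750/1287)·(-3/10) + 18/55·(-2/3) + 121/390·1 = 1/2 ✓
b·c²: (-1750/1287)·9/100 + 18/55·4/9 + 121/390·1 = 1/3 ✓
b·Ac: 18/55·11/144 + 121/390·221/484 = 1/6 ✓
b·c³: (-1750/1287)·(-27/1000) + 18/55·(-8/27) + 121/390·1 = 1/4 ✓
b·(c∘Ac): 18/55·(-11/216) + 121/390·221/484 = 1/8 ✓
b·Ac²: 18/55·(-11/480) + 121/390·1417/4840 = 1/12 ✓
b·A²c: 121/390·65/484 = 1/24 ✓; 4 stages ⇒ order 4.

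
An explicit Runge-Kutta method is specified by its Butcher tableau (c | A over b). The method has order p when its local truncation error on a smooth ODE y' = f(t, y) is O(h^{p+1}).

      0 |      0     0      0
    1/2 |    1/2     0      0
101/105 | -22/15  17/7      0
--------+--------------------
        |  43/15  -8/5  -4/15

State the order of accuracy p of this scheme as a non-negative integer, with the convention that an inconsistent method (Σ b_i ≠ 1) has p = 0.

1

b = (43/15, -8/5, -4/15)
c = (0, 1/2, 101/105)
Ac = (0, 0, 17/14)
Σ b_i: 43/15·1 + (-8/5)·1 + (-4/15)·1 = 1 ✓
b·c: (-8/5)·1/2 + (-4/15)·101/105 = -1664/1575 ≠ 1/2 ⇒ order 1.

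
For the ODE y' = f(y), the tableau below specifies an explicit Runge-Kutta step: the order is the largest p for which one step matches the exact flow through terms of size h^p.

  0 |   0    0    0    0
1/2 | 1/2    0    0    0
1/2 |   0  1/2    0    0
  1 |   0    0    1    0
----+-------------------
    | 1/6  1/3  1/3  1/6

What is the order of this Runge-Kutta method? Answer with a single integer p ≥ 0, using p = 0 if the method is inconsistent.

4

b = (1/6, 1/3, 1/3, 1/6)
c = (0, 1/2, 1/2, 1)
Ac = (0, 0, 1/4, 1/2)
Σ b_i: 1/6·1 + 1/3·1 + 1/3·1 + 1/6·1 = 1 ✓
b·c: 1/3·1/2 + 1/3·1/2 + 1/6·1 = 1/2 ✓
b·c²: 1/3·1/4 + 1/3·1/4 + 1/6·1 = 1/3 ✓
b·Ac: 1/3·1/4 + 1/6·1/2 = 1/6 ✓
b·c³: 1/3·1/8 + 1/3·1/8 + 1/6·1 = 1/4 ✓
b·(c∘Ac): 1/3·1/8 + 1/6·1/2 = 1/8 ✓
b·Ac²: 1/3·1/8 + 1/6·1/4 = 1/12 ✓
b·A²c: 1/6·1/4 = 1/24 ✓; 4 stages ⇒ order 4.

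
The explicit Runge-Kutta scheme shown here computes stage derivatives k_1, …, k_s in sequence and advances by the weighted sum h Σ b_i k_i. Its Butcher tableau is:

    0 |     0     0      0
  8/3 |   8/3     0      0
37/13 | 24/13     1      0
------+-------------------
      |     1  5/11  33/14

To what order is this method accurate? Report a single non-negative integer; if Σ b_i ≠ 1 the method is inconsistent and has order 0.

0

b = (1, 5/11, 33/14)
c = (0, 8/3, 37/13)
Ac = (0, 0, 8/3)
Σ b_i: 1·1 + 5/11·1 + 33/14·1 = 587/154 ≠ 1 ⇒ order 0.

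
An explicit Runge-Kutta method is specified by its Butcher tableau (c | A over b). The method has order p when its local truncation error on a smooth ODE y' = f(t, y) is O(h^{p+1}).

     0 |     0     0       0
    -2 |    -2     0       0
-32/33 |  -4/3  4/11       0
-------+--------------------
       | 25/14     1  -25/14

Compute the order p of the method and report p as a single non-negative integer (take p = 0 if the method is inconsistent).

b = (25/14, 1, -25/14)
c = (0, -2, -32/33)
Ac = (0, 0, -8/11)
Σ b_i: 25/14·1 + 1·1 + (-25/14)·1 = 1 ✓
b·c: 1·(-2) + (-25/14)·(-32/33) = -62/231 ≠ 1/2 ⇒ order 1.

1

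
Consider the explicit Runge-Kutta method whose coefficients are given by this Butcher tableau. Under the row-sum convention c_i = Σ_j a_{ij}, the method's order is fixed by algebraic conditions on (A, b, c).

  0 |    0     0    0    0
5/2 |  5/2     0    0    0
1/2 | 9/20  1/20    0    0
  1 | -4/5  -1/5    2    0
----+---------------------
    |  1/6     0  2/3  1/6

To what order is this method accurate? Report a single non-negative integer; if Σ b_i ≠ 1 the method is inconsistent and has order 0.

4

b = (1/6, 0, 2/3, 1/6)
c = (0, 5/2, 1/2, 1)
Ac = (0, 0, 1/8, 1/2)
Σ b_i: 1/6·1 + 2/3·1 + 1/6·1 = 1 ✓
b·c: 2/3·1/2 + 1/6·1 = 1/2 ✓
b·c²: 2/3·1/4 + 1/6·1 = 1/3 ✓
b·Ac: 2/3·1/8 + 1/6·1/2 = 1/6 ✓
b·c³: 2/3·1/8 + 1/6·1 = 1/4 ✓
b·(c∘Ac): 2/3·1/16 + 1/6·1/2 = 1/8 ✓
b·Ac²: 2/3·5/16 + 1/6·(-3/4) = 1/12 ✓
b·A²c: 1/6·1/4 = 1/24 ✓; 4 stages ⇒ order 4.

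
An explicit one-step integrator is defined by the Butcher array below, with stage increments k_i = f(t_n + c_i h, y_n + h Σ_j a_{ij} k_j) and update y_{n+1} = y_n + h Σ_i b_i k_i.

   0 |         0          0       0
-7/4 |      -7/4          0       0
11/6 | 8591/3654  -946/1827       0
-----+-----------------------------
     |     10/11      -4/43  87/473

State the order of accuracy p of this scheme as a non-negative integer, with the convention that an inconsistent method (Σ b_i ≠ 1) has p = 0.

b = (10/11, -4/43, 87/473)
c = (0, -7/4, 11/6)
Ac = (0, 0, 473/522)
Σ b_i: 10/11·1 + (-4/43)·1 + 87/473·1 = 1 ✓
b·c: (-4/43)·(-7/4) + 87/473·11/6 = 1/2 ✓
b·c²: (-4/43)·49/16 + 87/473·121/36 = 1/3 ✓
b·Ac: 87/473·473/522 = 1/6 ✓; 3 stages ⇒ order 3.

3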